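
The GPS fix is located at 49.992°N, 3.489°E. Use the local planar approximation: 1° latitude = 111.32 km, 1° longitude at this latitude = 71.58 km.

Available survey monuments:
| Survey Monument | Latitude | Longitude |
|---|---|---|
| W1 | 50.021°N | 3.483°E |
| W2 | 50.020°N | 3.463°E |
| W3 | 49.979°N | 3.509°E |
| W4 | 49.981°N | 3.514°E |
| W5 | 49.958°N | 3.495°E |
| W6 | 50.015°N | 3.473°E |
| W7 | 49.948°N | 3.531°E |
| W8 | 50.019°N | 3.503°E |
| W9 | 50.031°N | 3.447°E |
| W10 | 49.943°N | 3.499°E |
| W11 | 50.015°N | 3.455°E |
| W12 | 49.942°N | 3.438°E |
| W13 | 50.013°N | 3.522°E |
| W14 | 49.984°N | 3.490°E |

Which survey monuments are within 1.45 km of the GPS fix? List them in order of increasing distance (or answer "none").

Distances from 49.992°N, 3.489°E:
W1: √((0.029·111.32)² + (-0.006·71.58)²) = √(10.42179 + 0.18445) = 3.257 km
W2: √((0.028·111.32)² + (-0.026·71.58)²) = √(9.71544 + 3.46362) = 3.630 km
W3: √((-0.013·111.32)² + (0.020·71.58)²) = √(2.09427 + 2.04948) = 2.036 km
W4: √((-0.011·111.32)² + (0.025·71.58)²) = √(1.49945 + 3.20231) = 2.168 km
W5: √((-0.034·111.32)² + (0.006·71.58)²) = √(14.32532 + 0.18445) = 3.809 km
W6: √((0.023·111.32)² + (-0.016·71.58)²) = √(6.55544 + 1.31167) = 2.805 km
W7: √((-0.044·111.32)² + (0.042·71.58)²) = √(23.99119 + 9.03820) = 5.747 km
W8: √((0.027·111.32)² + (0.014·71.58)²) = √(9.03387 + 1.00424) = 3.168 km
W9: √((0.039·111.32)² + (-0.042·71.58)²) = √(18.84845 + 9.03820) = 5.281 km
W10: √((-0.049·111.32)² + (0.010·71.58)²) = √(29.75353 + 0.51237) = 5.501 km
W11: √((0.023·111.32)² + (-0.034·71.58)²) = √(6.55544 + 5.92299) = 3.532 km
W12: √((-0.050·111.32)² + (-0.051·71.58)²) = √(30.98036 + 13.32673) = 6.656 km
W13: √((0.021·111.32)² + (0.033·71.58)²) = √(5.46493 + 5.57971) = 3.323 km
W14: √((-0.008·111.32)² + (0.001·71.58)²) = √(0.79310 + 0.00512) = 0.893 km
Threshold 1.45 km: W14 (0.893 km) is within range.

W14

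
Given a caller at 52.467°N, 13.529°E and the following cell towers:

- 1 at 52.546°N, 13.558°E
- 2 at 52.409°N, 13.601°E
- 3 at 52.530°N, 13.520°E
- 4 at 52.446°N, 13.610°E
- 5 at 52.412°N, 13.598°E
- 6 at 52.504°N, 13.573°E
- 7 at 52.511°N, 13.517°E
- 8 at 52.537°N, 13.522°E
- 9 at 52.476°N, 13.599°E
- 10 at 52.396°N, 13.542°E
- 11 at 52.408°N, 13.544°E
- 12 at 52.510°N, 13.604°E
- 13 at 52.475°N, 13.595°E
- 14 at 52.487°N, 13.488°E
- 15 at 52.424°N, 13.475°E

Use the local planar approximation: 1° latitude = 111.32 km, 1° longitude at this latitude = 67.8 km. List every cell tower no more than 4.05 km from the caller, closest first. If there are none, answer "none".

14

Distances from 52.467°N, 13.529°E:
1: 9.011 km
2: 8.094 km
3: 7.040 km
4: 5.969 km
5: 7.705 km
6: 5.086 km
7: 4.965 km
8: 7.807 km
9: 4.851 km
10: 7.953 km
11: 6.646 km
12: 6.984 km
13: 4.563 km
14: 3.561 km
15: 6.026 km
Threshold 4.05 km: 14 (3.561 km) is within range.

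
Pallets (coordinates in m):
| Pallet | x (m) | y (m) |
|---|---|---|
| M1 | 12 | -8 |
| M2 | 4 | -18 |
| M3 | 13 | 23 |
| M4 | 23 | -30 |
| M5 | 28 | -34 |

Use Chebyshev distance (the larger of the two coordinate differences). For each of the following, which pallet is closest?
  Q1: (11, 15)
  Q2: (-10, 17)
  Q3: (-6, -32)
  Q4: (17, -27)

Q1→M3; Q2→M3; Q3→M2; Q4→M4

Q1 at (11, 15):
  M1: 23 m
  M2: 33 m
  M3: 8 m
  M4: 45 m
  M5: 49 m
  → nearest: M3 (8 m)
Q2 at (-10, 17):
  M1: 25 m
  M2: 35 m
  M3: 23 m
  M4: 47 m
  M5: 51 m
  → nearest: M3 (23 m)
Q3 at (-6, -32):
  M1: 24 m
  M2: 14 m
  M3: 55 m
  M4: 29 m
  M5: 34 m
  → nearest: M2 (14 m)
Q4 at (17, -27):
  M1: 19 m
  M2: 13 m
  M3: 50 m
  M4: 6 m
  M5: 11 m
  → nearest: M4 (6 m)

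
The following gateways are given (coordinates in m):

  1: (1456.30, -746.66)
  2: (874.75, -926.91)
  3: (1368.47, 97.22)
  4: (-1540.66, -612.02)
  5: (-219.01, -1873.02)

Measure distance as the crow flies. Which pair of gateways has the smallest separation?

Pairwise distances:
1–2: √((-581.55)² + (-180.25)²) = √(338200.4025 + 32490.0625) = 608.84 m
1–3: √((-87.83)² + (843.88)²) = √(7714.1089 + 712133.4544) = 848.44 m
1–4: √((-2996.96)² + (134.64)²) = √(8981769.2416 + 18127.9296) = 2999.98 m
1–5: √((-1675.31)² + (-1126.36)²) = √(2806663.5961 + 1268686.8496) = 2018.75 m
2–3: √((493.72)² + (1024.13)²) = √(243759.4384 + 1048842.2569) = 1136.93 m
2–4: √((-2415.41)² + (314.89)²) = √(5834205.4681 + 99155.7121) = 2435.85 m
2–5: √((-1093.76)² + (-946.11)²) = √(1196310.9376 + 895124.1321) = 1446.18 m
3–4: √((-2909.13)² + (-709.24)²) = √(8463037.3569 + 503021.3776) = 2994.34 m
3–5: √((-1587.48)² + (-1970.24)²) = √(2520092.7504 + 3881845.6576) = 2530.21 m
4–5: √((1321.65)² + (-1261.00)²) = √(1746758.7225 + 1590121.0000) = 1826.71 m
Closest pair: 1–2 at 608.84 m.

1 and 2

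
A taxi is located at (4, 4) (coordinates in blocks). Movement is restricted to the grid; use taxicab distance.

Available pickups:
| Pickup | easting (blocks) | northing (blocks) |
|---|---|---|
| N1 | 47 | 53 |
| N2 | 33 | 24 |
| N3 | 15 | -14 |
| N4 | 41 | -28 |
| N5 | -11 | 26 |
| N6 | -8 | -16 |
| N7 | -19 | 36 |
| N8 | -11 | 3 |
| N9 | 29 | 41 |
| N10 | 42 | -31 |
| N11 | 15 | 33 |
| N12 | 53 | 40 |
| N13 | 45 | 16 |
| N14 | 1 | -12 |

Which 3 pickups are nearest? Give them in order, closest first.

N8, N14, N3

Distances from (4, 4):
N1: |43| + |49| = 43 + 49 = 92 blocks
N2: |29| + |20| = 29 + 20 = 49 blocks
N3: |11| + |-18| = 11 + 18 = 29 blocks
N4: |37| + |-32| = 37 + 32 = 69 blocks
N5: |-15| + |22| = 15 + 22 = 37 blocks
N6: |-12| + |-20| = 12 + 20 = 32 blocks
N7: |-23| + |32| = 23 + 32 = 55 blocks
N8: |-15| + |-1| = 15 + 1 = 16 blocks
N9: |25| + |37| = 25 + 37 = 62 blocks
N10: |38| + |-35| = 38 + 35 = 73 blocks
N11: |11| + |29| = 11 + 29 = 40 blocks
N12: |49| + |36| = 49 + 36 = 85 blocks
N13: |41| + |12| = 41 + 12 = 53 blocks
N14: |-3| + |-16| = 3 + 16 = 19 blocks
Sorted: N8 (16 blocks) < N14 (19 blocks) < N3 (29 blocks) < N6 (32 blocks) < N5 (37 blocks) < …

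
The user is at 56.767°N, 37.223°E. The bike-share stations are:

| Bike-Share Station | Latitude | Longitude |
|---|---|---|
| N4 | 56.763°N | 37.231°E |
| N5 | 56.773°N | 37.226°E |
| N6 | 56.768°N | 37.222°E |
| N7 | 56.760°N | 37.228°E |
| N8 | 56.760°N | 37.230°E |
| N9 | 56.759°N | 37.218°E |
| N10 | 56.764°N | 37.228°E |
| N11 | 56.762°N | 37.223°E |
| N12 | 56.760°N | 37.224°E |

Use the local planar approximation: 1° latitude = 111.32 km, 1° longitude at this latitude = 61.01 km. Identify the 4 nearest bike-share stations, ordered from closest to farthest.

N6, N10, N11, N4

Distances from 56.767°N, 37.223°E:
N4: √((-0.004·111.32)² + (0.008·61.01)²) = √(0.19827 + 0.23822) = 0.661 km
N5: √((0.006·111.32)² + (0.003·61.01)²) = √(0.44612 + 0.03350) = 0.693 km
N6: √((0.001·111.32)² + (-0.001·61.01)²) = √(0.01239 + 0.00372) = 0.127 km
N7: √((-0.007·111.32)² + (0.005·61.01)²) = √(0.60721 + 0.09306) = 0.837 km
N8: √((-0.007·111.32)² + (0.007·61.01)²) = √(0.60721 + 0.18239) = 0.889 km
N9: √((-0.008·111.32)² + (-0.005·61.01)²) = √(0.79310 + 0.09306) = 0.941 km
N10: √((-0.003·111.32)² + (0.005·61.01)²) = √(0.11153 + 0.09306) = 0.452 km
N11: √((-0.005·111.32)² + (0.000·61.01)²) = √(0.30980 + 0.00000) = 0.557 km
N12: √((-0.007·111.32)² + (0.001·61.01)²) = √(0.60721 + 0.00372) = 0.782 km
Sorted: N6 (0.127 km) < N10 (0.452 km) < N11 (0.557 km) < N4 (0.661 km) < N5 (0.693 km) < N12 (0.782 km) < …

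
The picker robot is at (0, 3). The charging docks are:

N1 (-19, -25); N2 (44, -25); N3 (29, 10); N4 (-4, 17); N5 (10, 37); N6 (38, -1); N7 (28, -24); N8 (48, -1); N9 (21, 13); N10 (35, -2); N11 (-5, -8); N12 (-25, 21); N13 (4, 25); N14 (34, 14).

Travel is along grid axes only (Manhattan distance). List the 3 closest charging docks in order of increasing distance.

N11, N4, N13

Distances from (0, 3):
N1: 47
N2: 72
N3: 36
N4: 18
N5: 44
N6: 42
N7: 55
N8: 52
N9: 31
N10: 40
N11: 16
N12: 43
N13: 26
N14: 45
Sorted: N11 (16) < N4 (18) < N13 (26) < N9 (31) < N3 (36) < …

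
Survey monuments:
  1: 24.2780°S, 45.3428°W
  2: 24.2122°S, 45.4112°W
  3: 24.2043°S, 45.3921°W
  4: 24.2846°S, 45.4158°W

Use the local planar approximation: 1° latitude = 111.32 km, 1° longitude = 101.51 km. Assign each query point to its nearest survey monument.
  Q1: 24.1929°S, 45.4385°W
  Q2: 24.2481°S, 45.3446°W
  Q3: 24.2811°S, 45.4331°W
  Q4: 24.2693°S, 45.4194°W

Q1 at 24.1929°S, 45.4385°W:
  1: √((-0.0851·111.32)² + (0.0957·101.51)²) = √(89.744019 + 94.371646) = 13.5689 km
  2: √((-0.0193·111.32)² + (0.0273·101.51)²) = √(4.615949 + 7.679677) = 3.5065 km
  3: √((-0.0114·111.32)² + (0.0464·101.51)²) = √(1.610483 + 22.184703) = 4.8780 km
  4: √((-0.0917·111.32)² + (0.0227·101.51)²) = √(104.204162 + 5.309692) = 10.4649 km
  → nearest: 2 (3.5065 km)
Q2 at 24.2481°S, 45.3446°W:
  1: √((-0.0299·111.32)² + (0.0018·101.51)²) = √(11.078699 + 0.033386) = 3.3335 km
  2: √((0.0359·111.32)² + (-0.0666·101.51)²) = √(15.971117 + 45.705253) = 7.8534 km
  3: √((0.0438·111.32)² + (-0.0475·101.51)²) = √(23.773582 + 23.249032) = 6.8573 km
  4: √((-0.0365·111.32)² + (-0.0712·101.51)²) = √(16.509432 + 52.236930) = 8.2913 km
  → nearest: 1 (3.3335 km)
Q3 at 24.2811°S, 45.4331°W:
  1: √((0.0031·111.32)² + (0.0903·101.51)²) = √(0.119088 + 84.022027) = 9.1728 km
  2: √((0.0689·111.32)² + (0.0219·101.51)²) = √(58.828102 + 4.942036) = 7.9856 km
  3: √((0.0768·111.32)² + (0.0410·101.51)²) = √(73.091830 + 17.321495) = 9.5086 km
  4: √((-0.0035·111.32)² + (0.0173·101.51)²) = √(0.151804 + 3.083968) = 1.7988 km
  → nearest: 4 (1.7988 km)
Q4 at 24.2693°S, 45.4194°W:
  1: √((-0.0087·111.32)² + (0.0766·101.51)²) = √(0.937961 + 60.460982) = 7.8357 km
  2: √((0.0571·111.32)² + (0.0082·101.51)²) = √(40.403465 + 0.692860) = 6.4106 km
  3: √((0.0650·111.32)² + (0.0273·101.51)²) = √(52.356802 + 7.679677) = 7.7483 km
  4: √((-0.0153·111.32)² + (0.0036·101.51)²) = √(2.900877 + 0.133543) = 1.7420 km
  → nearest: 4 (1.7420 km)

Q1→2; Q2→1; Q3→4; Q4→4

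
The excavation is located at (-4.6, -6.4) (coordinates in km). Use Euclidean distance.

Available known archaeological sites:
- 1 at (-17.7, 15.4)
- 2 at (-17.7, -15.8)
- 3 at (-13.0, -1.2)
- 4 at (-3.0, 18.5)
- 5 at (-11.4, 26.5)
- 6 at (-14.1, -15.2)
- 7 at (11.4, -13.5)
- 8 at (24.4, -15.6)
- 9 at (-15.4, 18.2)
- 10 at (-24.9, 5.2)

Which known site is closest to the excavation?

3

Distances from (-4.6, -6.4):
1: 25.4 km
2: 16.1 km
3: 9.9 km
4: 25.0 km
5: 33.6 km
6: 12.9 km
7: 17.5 km
8: 30.4 km
9: 26.9 km
10: 23.4 km
Minimum: 3 at 9.9 km.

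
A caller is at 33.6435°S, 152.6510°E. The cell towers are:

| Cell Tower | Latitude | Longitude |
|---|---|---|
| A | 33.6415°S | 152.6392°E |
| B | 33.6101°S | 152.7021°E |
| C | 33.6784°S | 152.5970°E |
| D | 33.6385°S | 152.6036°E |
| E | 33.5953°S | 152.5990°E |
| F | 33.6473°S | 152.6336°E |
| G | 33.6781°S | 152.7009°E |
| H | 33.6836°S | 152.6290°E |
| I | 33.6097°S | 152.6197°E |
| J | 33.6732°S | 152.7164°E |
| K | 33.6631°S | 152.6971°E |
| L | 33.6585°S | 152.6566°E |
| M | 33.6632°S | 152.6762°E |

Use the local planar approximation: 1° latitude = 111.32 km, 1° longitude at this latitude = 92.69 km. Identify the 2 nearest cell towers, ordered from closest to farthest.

Distances from 33.6435°S, 152.6510°E:
A: 1.1162 km
B: 6.0215 km
C: 6.3361 km
D: 4.4286 km
E: 7.2126 km
F: 1.6674 km
G: 6.0190 km
H: 4.9076 km
I: 4.7512 km
J: 6.9049 km
K: 4.7978 km
L: 1.7486 km
M: 3.2039 km
Sorted: A (1.1162 km) < F (1.6674 km) < L (1.7486 km) < M (3.2039 km) < …

A, F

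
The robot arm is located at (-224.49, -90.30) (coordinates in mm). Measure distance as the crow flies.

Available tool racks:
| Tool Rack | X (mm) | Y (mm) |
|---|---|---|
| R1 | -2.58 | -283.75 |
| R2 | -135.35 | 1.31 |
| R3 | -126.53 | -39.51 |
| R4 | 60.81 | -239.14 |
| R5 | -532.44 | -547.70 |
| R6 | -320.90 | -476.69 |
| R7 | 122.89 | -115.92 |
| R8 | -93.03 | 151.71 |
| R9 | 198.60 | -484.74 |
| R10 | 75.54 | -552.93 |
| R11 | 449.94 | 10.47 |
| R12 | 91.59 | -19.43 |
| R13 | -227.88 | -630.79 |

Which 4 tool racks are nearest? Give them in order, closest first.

Distances from (-224.49, -90.30):
R1: √((221.91)² + (-193.45)²) = √(49244.0481 + 37422.9025) = 294.39 mm
R2: √((89.14)² + (91.61)²) = √(7945.9396 + 8392.3921) = 127.82 mm
R3: √((97.96)² + (50.79)²) = √(9596.1616 + 2579.6241) = 110.34 mm
R4: √((285.30)² + (-148.84)²) = √(81396.0900 + 22153.3456) = 321.79 mm
R5: √((-307.95)² + (-457.40)²) = √(94833.2025 + 209214.7600) = 551.41 mm
R6: √((-96.41)² + (-386.39)²) = √(9294.8881 + 149297.2321) = 398.24 mm
R7: √((347.38)² + (-25.62)²) = √(120672.8644 + 656.3844) = 348.32 mm
R8: √((131.46)² + (242.01)²) = √(17281.7316 + 58568.8401) = 275.41 mm
R9: √((423.09)² + (-394.44)²) = √(179005.1481 + 155582.9136) = 578.44 mm
R10: √((300.03)² + (-462.63)²) = √(90018.0009 + 214026.5169) = 551.40 mm
R11: √((674.43)² + (100.77)²) = √(454855.8249 + 10154.5929) = 681.92 mm
R12: √((316.08)² + (70.87)²) = √(99906.5664 + 5022.5569) = 323.93 mm
R13: √((-3.39)² + (-540.49)²) = √(11.4921 + 292129.4401) = 540.50 mm
Sorted: R3 (110.34 mm) < R2 (127.82 mm) < R8 (275.41 mm) < R1 (294.39 mm) < R4 (321.79 mm) < R12 (323.93 mm) < …

R3, R2, R8, R1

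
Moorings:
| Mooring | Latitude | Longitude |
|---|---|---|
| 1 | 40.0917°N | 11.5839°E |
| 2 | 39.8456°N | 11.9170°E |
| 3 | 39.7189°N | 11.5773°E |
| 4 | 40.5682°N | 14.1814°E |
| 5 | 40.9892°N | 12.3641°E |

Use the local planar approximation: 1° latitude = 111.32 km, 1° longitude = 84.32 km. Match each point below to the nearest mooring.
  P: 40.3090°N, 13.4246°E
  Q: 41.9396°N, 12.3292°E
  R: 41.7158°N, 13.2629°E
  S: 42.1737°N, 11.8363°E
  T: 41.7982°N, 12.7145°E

P→4; Q→5; R→5; S→5; T→5

P at 40.3090°N, 13.4246°E:
  1: 157.0816 km
  2: 137.1889 km
  3: 169.0494 km
  4: 70.0336 km
  5: 117.1737 km
  → nearest: 4 (70.0336 km)
Q at 41.9396°N, 12.3292°E:
  1: 215.0935 km
  2: 235.6810 km
  3: 255.2088 km
  4: 218.3982 km
  5: 105.8394 km
  → nearest: 5 (105.8394 km)
R at 41.7158°N, 13.2629°E:
  1: 229.6296 km
  2: 237.1128 km
  3: 263.8483 km
  4: 149.3936 km
  5: 110.8424 km
  → nearest: 5 (110.8424 km)
S at 42.1737°N, 11.8363°E:
  1: 232.7433 km
  2: 259.2534 km
  3: 274.1396 km
  4: 266.5389 km
  5: 139.1664 km
  → nearest: 5 (139.1664 km)
T at 41.7982°N, 12.7145°E:
  1: 212.5462 km
  2: 227.5275 km
  3: 250.5433 km
  4: 184.5184 km
  5: 94.7807 km
  → nearest: 5 (94.7807 km)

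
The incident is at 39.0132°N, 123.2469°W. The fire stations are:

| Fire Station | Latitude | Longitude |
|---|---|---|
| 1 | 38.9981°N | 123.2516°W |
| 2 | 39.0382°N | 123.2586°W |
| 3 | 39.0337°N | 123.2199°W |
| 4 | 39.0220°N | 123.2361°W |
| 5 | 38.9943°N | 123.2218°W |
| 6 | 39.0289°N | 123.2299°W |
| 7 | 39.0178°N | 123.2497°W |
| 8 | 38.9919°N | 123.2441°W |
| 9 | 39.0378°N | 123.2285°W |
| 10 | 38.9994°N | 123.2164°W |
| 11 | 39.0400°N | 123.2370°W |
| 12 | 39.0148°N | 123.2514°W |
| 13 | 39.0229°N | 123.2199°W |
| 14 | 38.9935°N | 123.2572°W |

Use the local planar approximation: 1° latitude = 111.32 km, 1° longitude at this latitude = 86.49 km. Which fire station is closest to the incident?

12

Distances from 39.0132°N, 123.2469°W:
1: √((-0.0151·111.32)² + (-0.0047·86.49)²) = √(2.825532 + 0.165245) = 1.7294 km
2: √((0.0250·111.32)² + (-0.0117·86.49)²) = √(7.745089 + 1.024008) = 2.9613 km
3: √((0.0205·111.32)² + (0.0270·86.49)²) = √(5.207798 + 5.453299) = 3.2651 km
4: √((0.0088·111.32)² + (0.0108·86.49)²) = √(0.959648 + 0.872528) = 1.3536 km
5: √((-0.0189·111.32)² + (0.0251·86.49)²) = √(4.426597 + 4.712802) = 3.0231 km
6: √((0.0157·111.32)² + (0.0170·86.49)²) = √(3.054539 + 2.161870) = 2.2839 km
7: √((0.0046·111.32)² + (-0.0028·86.49)²) = √(0.262218 + 0.058647) = 0.5664 km
8: √((-0.0213·111.32)² + (0.0028·86.49)²) = √(5.622191 + 0.058647) = 2.3835 km
9: √((0.0246·111.32)² + (0.0184·86.49)²) = √(7.499229 + 2.532605) = 3.1673 km
10: √((-0.0138·111.32)² + (0.0305·86.49)²) = √(2.359960 + 6.958754) = 3.0527 km
11: √((0.0268·111.32)² + (0.0099·86.49)²) = √(8.900532 + 0.733166) = 3.1038 km
12: √((0.0016·111.32)² + (-0.0045·86.49)²) = √(0.031724 + 0.151481) = 0.4280 km
13: √((0.0097·111.32)² + (0.0270·86.49)²) = √(1.165977 + 5.453299) = 2.5728 km
14: √((-0.0197·111.32)² + (-0.0103·86.49)²) = √(4.809267 + 0.793608) = 2.3670 km
Minimum: 12 at 0.4280 km.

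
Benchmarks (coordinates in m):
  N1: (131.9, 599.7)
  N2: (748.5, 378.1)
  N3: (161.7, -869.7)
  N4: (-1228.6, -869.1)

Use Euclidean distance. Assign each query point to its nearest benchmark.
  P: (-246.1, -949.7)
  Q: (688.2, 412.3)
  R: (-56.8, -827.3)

P→N3; Q→N2; R→N3

P at (-246.1, -949.7):
  N1: 1594.8 m
  N2: 1659.0 m
  N3: 415.6 m
  N4: 985.8 m
  → nearest: N3 (415.6 m)
Q at (688.2, 412.3):
  N1: 587.0 m
  N2: 69.3 m
  N3: 1385.9 m
  N4: 2305.7 m
  → nearest: N2 (69.3 m)
R at (-56.8, -827.3):
  N1: 1439.4 m
  N2: 1449.7 m
  N3: 222.6 m
  N4: 1172.5 m
  → nearest: N3 (222.6 m)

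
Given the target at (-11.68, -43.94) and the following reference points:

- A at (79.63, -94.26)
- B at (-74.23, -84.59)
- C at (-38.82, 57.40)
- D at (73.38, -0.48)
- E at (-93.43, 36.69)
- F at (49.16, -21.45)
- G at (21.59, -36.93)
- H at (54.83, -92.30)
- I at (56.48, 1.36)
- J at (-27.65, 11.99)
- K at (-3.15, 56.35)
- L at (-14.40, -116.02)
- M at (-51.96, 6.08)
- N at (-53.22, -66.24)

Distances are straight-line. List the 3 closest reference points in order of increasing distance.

Distances from (-11.68, -43.94):
A: √((91.31)² + (-50.32)²) = √(8337.5161 + 2532.1024) = 104.26
B: √((-62.55)² + (-40.65)²) = √(3912.5025 + 1652.4225) = 74.60
C: √((-27.14)² + (101.34)²) = √(736.5796 + 10269.7956) = 104.91
D: √((85.06)² + (43.46)²) = √(7235.2036 + 1888.7716) = 95.52
E: √((-81.75)² + (80.63)²) = √(6683.0625 + 6501.1969) = 114.82
F: √((60.84)² + (22.49)²) = √(3701.5056 + 505.8001) = 64.86
G: √((33.27)² + (7.01)²) = √(1106.8929 + 49.1401) = 34.00
H: √((66.51)² + (-48.36)²) = √(4423.5801 + 2338.6896) = 82.23
I: √((68.16)² + (45.30)²) = √(4645.7856 + 2052.0900) = 81.84
J: √((-15.97)² + (55.93)²) = √(255.0409 + 3128.1649) = 58.17
K: √((8.53)² + (100.29)²) = √(72.7609 + 10058.0841) = 100.65
L: √((-2.72)² + (-72.08)²) = √(7.3984 + 5195.5264) = 72.13
M: √((-40.28)² + (50.02)²) = √(1622.4784 + 2502.0004) = 64.22
N: √((-41.54)² + (-22.30)²) = √(1725.5716 + 497.2900) = 47.15
Sorted: G (34.00) < N (47.15) < J (58.17) < M (64.22) < F (64.86) < …

G, N, J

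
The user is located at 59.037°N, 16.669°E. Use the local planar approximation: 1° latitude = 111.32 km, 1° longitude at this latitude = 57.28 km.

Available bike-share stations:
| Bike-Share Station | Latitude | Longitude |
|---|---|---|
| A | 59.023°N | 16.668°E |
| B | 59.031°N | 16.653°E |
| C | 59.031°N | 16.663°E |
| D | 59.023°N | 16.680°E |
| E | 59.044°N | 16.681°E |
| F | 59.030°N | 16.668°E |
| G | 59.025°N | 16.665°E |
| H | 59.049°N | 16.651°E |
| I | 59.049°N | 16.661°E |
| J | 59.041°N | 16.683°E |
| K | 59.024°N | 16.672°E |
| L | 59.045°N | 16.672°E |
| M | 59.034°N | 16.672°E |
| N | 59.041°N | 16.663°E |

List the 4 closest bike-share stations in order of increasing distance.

Distances from 59.037°N, 16.669°E:
A: 1.560 km
B: 1.134 km
C: 0.751 km
D: 1.681 km
E: 1.039 km
F: 0.781 km
G: 1.355 km
H: 1.687 km
I: 1.412 km
J: 0.917 km
K: 1.457 km
L: 0.907 km
M: 0.376 km
N: 0.562 km
Sorted: M (0.376 km) < N (0.562 km) < C (0.751 km) < F (0.781 km) < L (0.907 km) < J (0.917 km) < …

M, N, C, F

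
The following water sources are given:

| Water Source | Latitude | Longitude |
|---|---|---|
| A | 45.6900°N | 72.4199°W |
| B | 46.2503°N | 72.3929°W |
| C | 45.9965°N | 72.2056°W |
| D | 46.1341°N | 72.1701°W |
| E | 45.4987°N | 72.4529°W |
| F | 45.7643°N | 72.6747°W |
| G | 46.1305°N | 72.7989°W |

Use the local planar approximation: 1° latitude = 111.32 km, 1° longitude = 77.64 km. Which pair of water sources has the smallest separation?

C and D

Pairwise distances:
A–B: 62.4078 km
A–C: 37.9602 km
A–D: 53.1054 km
A–E: 21.4491 km
A–F: 21.4421 km
A–G: 57.1877 km
B–C: 31.7758 km
B–D: 21.5998 km
B–E: 83.7977 km
B–F: 58.3581 km
B–G: 34.2269 km
C–D: 15.5636 km
C–E: 58.6471 km
C–F: 44.6613 km
C–G: 48.4189 km
D–E: 74.0622 km
D–F: 56.8287 km
D–G: 48.8217 km
E–F: 34.2159 km
E–G: 75.2877 km
F–G: 41.8904 km
Closest pair: C–D at 15.5636 km.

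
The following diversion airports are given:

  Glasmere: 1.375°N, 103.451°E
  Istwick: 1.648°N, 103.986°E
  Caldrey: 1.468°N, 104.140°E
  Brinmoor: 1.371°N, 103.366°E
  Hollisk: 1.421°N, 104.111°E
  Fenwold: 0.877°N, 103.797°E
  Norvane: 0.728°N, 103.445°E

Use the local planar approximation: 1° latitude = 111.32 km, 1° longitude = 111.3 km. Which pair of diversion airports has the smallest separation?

Pairwise distances:
Caldrey–Hollisk: √((-0.047·111.32)² + (-0.029·111.3)²) = √(27.37424 + 10.41805) = 6.148 km
Glasmere–Brinmoor: √((-0.004·111.32)² + (-0.085·111.3)²) = √(0.19827 + 89.50106) = 9.471 km
Istwick–Caldrey: √((-0.180·111.32)² + (0.154·111.3)²) = √(401.50541 + 293.78646) = 26.368 km
Istwick–Hollisk: √((-0.227·111.32)² + (0.125·111.3)²) = √(638.55471 + 193.55766) = 28.846 km
Fenwold–Norvane: √((-0.149·111.32)² + (-0.352·111.3)²) = √(275.11795 + 1534.88434) = 42.544 km
Glasmere–Istwick: √((0.273·111.32)² + (0.535·111.3)²) = √(923.57398 + 3545.66657) = 66.852 km
Glasmere–Fenwold: √((-0.498·111.32)² + (0.346·111.3)²) = √(3073.30088 + 1483.00470) = 67.500 km
Hollisk–Fenwold: √((-0.544·111.32)² + (-0.314·111.3)²) = √(3667.28105 + 1221.37668) = 69.919 km
Glasmere–Norvane: √((-0.647·111.32)² + (-0.006·111.3)²) = √(5187.46234 + 0.44596) = 72.027 km
Brinmoor–Norvane: √((-0.643·111.32)² + (0.079·111.3)²) = √(5123.51888 + 77.31157) = 72.117 km
Brinmoor–Fenwold: √((-0.494·111.32)² + (0.431·111.3)²) = √(3024.12886 + 2301.14968) = 72.975 km
Glasmere–Hollisk: √((0.046·111.32)² + (0.660·111.3)²) = √(26.22177 + 5396.07776) = 73.636 km
Istwick–Brinmoor: √((-0.277·111.32)² + (-0.620·111.3)²) = √(950.83669 + 4761.82804) = 75.582 km
Caldrey–Fenwold: √((-0.591·111.32)² + (-0.343·111.3)²) = √(4328.33989 + 1457.39934) = 76.064 km
Glasmere–Caldrey: √((0.093·111.32)² + (0.689·111.3)²) = √(107.17964 + 5880.69658) = 77.381 km
Brinmoor–Hollisk: √((0.050·111.32)² + (0.745·111.3)²) = √(30.98036 + 6875.47764) = 83.105 km
Caldrey–Brinmoor: √((-0.097·111.32)² + (-0.774·111.3)²) = √(116.59767 + 7421.16777) = 86.820 km
Istwick–Fenwold: √((-0.771·111.32)² + (-0.189·111.3)²) = √(7366.39752 + 442.50067) = 88.368 km
Hollisk–Norvane: √((-0.693·111.32)² + (-0.666·111.3)²) = √(5951.31400 + 5494.63423) = 106.986 km
Caldrey–Norvane: √((-0.740·111.32)² + (-0.695·111.3)²) = √(6785.93718 + 5983.56396) = 113.002 km
Istwick–Norvane: √((-0.920·111.32)² + (-0.541·111.3)²) = √(10488.70933 + 3625.64150) = 118.804 km
Closest pair: Caldrey–Hollisk at 6.148 km.

Caldrey and Hollisk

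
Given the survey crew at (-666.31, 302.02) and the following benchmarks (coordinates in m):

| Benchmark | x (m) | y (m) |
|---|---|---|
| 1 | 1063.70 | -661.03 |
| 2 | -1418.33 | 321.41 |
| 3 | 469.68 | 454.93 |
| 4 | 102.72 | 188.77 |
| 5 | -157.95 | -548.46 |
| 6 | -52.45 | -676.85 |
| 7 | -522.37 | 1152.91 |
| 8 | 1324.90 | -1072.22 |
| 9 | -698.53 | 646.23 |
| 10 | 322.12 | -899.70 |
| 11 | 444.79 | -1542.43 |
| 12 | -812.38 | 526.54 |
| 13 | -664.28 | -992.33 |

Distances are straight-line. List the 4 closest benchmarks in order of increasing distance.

Distances from (-666.31, 302.02):
1: √((1730.01)² + (-963.05)²) = √(2992934.6001 + 927465.3025) = 1980.00 m
2: √((-752.02)² + (19.39)²) = √(565534.0804 + 375.9721) = 752.27 m
3: √((1135.99)² + (152.91)²) = √(1290473.2801 + 23381.4681) = 1146.24 m
4: √((769.03)² + (-113.25)²) = √(591407.1409 + 12825.5625) = 777.32 m
5: √((508.36)² + (-850.48)²) = √(258429.8896 + 723316.2304) = 990.83 m
6: √((613.86)² + (-978.87)²) = √(376824.0996 + 958186.4769) = 1155.43 m
7: √((143.94)² + (850.89)²) = √(20718.7236 + 724013.7921) = 862.98 m
8: √((1991.21)² + (-1374.24)²) = √(3964917.2641 + 1888535.5776) = 2419.39 m
9: √((-32.22)² + (344.21)²) = √(1038.1284 + 118480.5241) = 345.71 m
10: √((988.43)² + (-1201.72)²) = √(976993.8649 + 1444130.9584) = 1556.00 m
11: √((1111.10)² + (-1844.45)²) = √(1234543.2100 + 3401995.8025) = 2153.26 m
12: √((-146.07)² + (224.52)²) = √(21336.4449 + 50409.2304) = 267.85 m
13: √((2.03)² + (-1294.35)²) = √(4.1209 + 1675341.9225) = 1294.35 m
Sorted: 12 (267.85 m) < 9 (345.71 m) < 2 (752.27 m) < 4 (777.32 m) < 7 (862.98 m) < 5 (990.83 m) < …

12, 9, 2, 4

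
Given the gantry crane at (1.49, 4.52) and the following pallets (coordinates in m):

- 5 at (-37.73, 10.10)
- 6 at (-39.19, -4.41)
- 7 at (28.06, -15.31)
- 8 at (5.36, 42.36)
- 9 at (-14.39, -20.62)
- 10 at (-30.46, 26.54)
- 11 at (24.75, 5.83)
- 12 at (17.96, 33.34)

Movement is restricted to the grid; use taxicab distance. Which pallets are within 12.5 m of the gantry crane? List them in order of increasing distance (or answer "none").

Distances from (1.49, 4.52):
5: |-39.22| + |5.58| = 39.22 + 5.58 = 44.80 m
6: |-40.68| + |-8.93| = 40.68 + 8.93 = 49.61 m
7: |26.57| + |-19.83| = 26.57 + 19.83 = 46.40 m
8: |3.87| + |37.84| = 3.87 + 37.84 = 41.71 m
9: |-15.88| + |-25.14| = 15.88 + 25.14 = 41.02 m
10: |-31.95| + |22.02| = 31.95 + 22.02 = 53.97 m
11: |23.26| + |1.31| = 23.26 + 1.31 = 24.57 m
12: |16.47| + |28.82| = 16.47 + 28.82 = 45.29 m
Threshold 12.5 m: none within range.

none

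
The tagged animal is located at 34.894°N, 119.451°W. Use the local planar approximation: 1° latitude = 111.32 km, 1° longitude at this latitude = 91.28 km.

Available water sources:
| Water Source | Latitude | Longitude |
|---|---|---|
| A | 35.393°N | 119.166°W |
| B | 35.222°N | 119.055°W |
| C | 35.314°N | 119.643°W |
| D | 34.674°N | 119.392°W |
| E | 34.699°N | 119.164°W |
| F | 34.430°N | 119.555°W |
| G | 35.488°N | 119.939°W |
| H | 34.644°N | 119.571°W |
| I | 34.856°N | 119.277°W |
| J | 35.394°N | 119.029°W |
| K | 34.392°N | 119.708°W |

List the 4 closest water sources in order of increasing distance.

Distances from 34.894°N, 119.451°W:
A: 61.339 km
B: 51.379 km
C: 49.931 km
D: 25.076 km
E: 34.022 km
F: 52.518 km
G: 79.728 km
H: 29.908 km
I: 16.436 km
J: 67.689 km
K: 60.607 km
Sorted: I (16.436 km) < D (25.076 km) < H (29.908 km) < E (34.022 km) < C (49.931 km) < B (51.379 km) < …

I, D, H, E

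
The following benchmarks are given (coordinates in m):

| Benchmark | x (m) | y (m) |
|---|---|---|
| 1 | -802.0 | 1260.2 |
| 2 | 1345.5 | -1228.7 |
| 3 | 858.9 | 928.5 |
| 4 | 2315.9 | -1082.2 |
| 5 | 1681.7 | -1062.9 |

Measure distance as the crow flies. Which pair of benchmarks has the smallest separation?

2 and 5

Pairwise distances:
1–2: 3287.3 m
1–3: 1693.7 m
1–4: 3899.8 m
1–5: 3400.8 m
2–3: 2211.4 m
2–4: 981.4 m
2–5: 374.9 m
3–4: 2483.1 m
3–5: 2154.7 m
4–5: 634.5 m
Closest pair: 2–5 at 374.9 m.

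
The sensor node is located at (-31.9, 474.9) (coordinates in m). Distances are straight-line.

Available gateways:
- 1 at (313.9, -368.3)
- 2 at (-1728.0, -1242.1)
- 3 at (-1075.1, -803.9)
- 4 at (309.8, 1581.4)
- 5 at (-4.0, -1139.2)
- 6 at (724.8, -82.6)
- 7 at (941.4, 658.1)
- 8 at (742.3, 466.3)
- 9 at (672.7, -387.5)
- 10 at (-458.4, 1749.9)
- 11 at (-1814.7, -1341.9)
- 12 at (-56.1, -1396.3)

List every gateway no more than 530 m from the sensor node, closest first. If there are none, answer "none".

Distances from (-31.9, 474.9):
1: √((345.8)² + (-843.2)²) = √(119577.640 + 710986.240) = 911.4 m
2: √((-1696.1)² + (-1717.0)²) = √(2876755.210 + 2948089.000) = 2413.5 m
3: √((-1043.2)² + (-1278.8)²) = √(1088266.240 + 1635329.440) = 1650.3 m
4: √((341.7)² + (1106.5)²) = √(116758.890 + 1224342.250) = 1158.1 m
5: √((27.9)² + (-1614.1)²) = √(778.410 + 2605318.810) = 1614.3 m
6: √((756.7)² + (-557.5)²) = √(572594.890 + 310806.250) = 939.9 m
7: √((973.3)² + (183.2)²) = √(947312.890 + 33562.240) = 990.4 m
8: √((774.2)² + (-8.6)²) = √(599385.640 + 73.960) = 774.2 m
9: √((704.6)² + (-862.4)²) = √(496461.160 + 743733.760) = 1113.6 m
10: √((-426.5)² + (1275.0)²) = √(181902.250 + 1625625.000) = 1344.4 m
11: √((-1782.8)² + (-1816.8)²) = √(3178375.840 + 3300762.240) = 2545.4 m
12: √((-24.2)² + (-1871.2)²) = √(585.640 + 3501389.440) = 1871.4 m
Threshold 530 m: none within range.

none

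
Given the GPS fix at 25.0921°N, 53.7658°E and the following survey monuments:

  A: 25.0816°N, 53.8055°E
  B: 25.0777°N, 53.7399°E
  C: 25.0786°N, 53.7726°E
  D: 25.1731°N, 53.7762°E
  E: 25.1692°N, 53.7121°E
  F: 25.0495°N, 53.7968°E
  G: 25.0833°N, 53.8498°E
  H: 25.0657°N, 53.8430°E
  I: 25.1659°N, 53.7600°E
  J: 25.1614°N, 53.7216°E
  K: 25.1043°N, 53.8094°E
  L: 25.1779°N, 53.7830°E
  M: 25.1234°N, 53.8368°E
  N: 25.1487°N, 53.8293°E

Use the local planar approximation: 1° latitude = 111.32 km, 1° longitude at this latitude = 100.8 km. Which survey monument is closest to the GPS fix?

Distances from 25.0921°N, 53.7658°E:
A: 4.1690 km
B: 3.0636 km
C: 1.6518 km
D: 9.0777 km
E: 10.1471 km
F: 5.6792 km
G: 8.5237 km
H: 8.3182 km
I: 8.2362 km
J: 8.9086 km
K: 4.5999 km
L: 9.7073 km
M: 7.9599 km
N: 8.9816 km
Minimum: C at 1.6518 km.

C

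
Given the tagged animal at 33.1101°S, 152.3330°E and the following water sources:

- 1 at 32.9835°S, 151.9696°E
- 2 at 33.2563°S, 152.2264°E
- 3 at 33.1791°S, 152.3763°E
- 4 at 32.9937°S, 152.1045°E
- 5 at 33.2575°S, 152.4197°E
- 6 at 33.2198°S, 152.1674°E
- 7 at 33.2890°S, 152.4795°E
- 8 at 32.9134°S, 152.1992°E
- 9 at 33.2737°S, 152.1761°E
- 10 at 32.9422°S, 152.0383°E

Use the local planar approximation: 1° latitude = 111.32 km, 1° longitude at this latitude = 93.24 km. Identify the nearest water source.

Distances from 33.1101°S, 152.3330°E:
1: √((0.1266·111.32)² + (-0.3634·93.24)²) = √(198.615806 + 1148.085880) = 36.6974 km
2: √((-0.1462·111.32)² + (-0.1066·93.24)²) = √(264.875104 + 98.791354) = 19.0700 km
3: √((-0.0690·111.32)² + (0.0433·93.24)²) = √(58.998990 + 16.299727) = 8.6775 km
4: √((0.1164·111.32)² + (-0.2285·93.24)²) = √(167.900642 + 453.917513) = 24.9363 km
5: √((-0.1474·111.32)² + (0.0867·93.24)²) = √(269.241104 + 65.349569) = 18.2918 km
6: √((-0.1097·111.32)² + (-0.1656·93.24)²) = √(149.128157 + 238.410399) = 19.6860 km
7: √((-0.1789·111.32)² + (0.1465·93.24)²) = √(396.613120 + 186.586311) = 24.1495 km
8: √((0.1967·111.32)² + (-0.1338·93.24)²) = √(479.463018 + 155.638400) = 25.2012 km
9: √((-0.1636·111.32)² + (-0.1569·93.24)²) = √(331.675196 + 214.018057) = 23.3601 km
10: √((0.1679·111.32)² + (-0.2947·93.24)²) = √(349.339575 + 755.031032) = 33.2321 km
Minimum: 3 at 8.6775 km.

3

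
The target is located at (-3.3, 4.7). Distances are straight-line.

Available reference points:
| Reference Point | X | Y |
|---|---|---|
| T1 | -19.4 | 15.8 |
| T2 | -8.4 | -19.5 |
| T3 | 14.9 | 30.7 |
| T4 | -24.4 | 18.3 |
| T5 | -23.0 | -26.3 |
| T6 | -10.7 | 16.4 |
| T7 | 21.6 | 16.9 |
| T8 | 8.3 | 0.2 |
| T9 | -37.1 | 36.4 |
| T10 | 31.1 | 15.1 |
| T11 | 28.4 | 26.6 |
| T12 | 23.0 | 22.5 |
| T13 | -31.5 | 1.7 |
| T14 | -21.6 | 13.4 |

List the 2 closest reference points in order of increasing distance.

Distances from (-3.3, 4.7):
T1: √((-16.1)² + (11.1)²) = √(259.210 + 123.210) = 19.6
T2: √((-5.1)² + (-24.2)²) = √(26.010 + 585.640) = 24.7
T3: √((18.2)² + (26.0)²) = √(331.240 + 676.000) = 31.7
T4: √((-21.1)² + (13.6)²) = √(445.210 + 184.960) = 25.1
T5: √((-19.7)² + (-31.0)²) = √(388.090 + 961.000) = 36.7
T6: √((-7.4)² + (11.7)²) = √(54.760 + 136.890) = 13.8
T7: √((24.9)² + (12.2)²) = √(620.010 + 148.840) = 27.7
T8: √((11.6)² + (-4.5)²) = √(134.560 + 20.250) = 12.4
T9: √((-33.8)² + (31.7)²) = √(1142.440 + 1004.890) = 46.3
T10: √((34.4)² + (10.4)²) = √(1183.360 + 108.160) = 35.9
T11: √((31.7)² + (21.9)²) = √(1004.890 + 479.610) = 38.5
T12: √((26.3)² + (17.8)²) = √(691.690 + 316.840) = 31.8
T13: √((-28.2)² + (-3.0)²) = √(795.240 + 9.000) = 28.4
T14: √((-18.3)² + (8.7)²) = √(334.890 + 75.690) = 20.3
Sorted: T8 (12.4) < T6 (13.8) < T1 (19.6) < T14 (20.3) < …

T8, T6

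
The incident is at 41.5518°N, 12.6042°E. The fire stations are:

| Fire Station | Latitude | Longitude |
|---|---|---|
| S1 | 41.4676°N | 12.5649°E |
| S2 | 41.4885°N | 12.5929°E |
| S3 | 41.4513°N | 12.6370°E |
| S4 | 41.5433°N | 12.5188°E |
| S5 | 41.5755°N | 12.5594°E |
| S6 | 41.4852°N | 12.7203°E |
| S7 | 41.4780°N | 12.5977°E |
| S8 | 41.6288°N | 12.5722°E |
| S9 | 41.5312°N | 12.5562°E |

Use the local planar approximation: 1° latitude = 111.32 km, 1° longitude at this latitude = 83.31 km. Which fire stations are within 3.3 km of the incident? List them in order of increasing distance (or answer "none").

Distances from 41.5518°N, 12.6042°E:
S1: √((-0.0842·111.32)² + (-0.0393·83.31)²) = √(87.855828 + 10.719619) = 9.9285 km
S2: √((-0.0633·111.32)² + (-0.0113·83.31)²) = √(49.653951 + 0.886240) = 7.1092 km
S3: √((-0.1005·111.32)² + (0.0328·83.31)²) = √(125.163736 + 7.466928) = 11.5165 km
S4: √((-0.0085·111.32)² + (-0.0854·83.31)²) = √(0.895332 + 50.618586) = 7.1773 km
S5: √((0.0237·111.32)² + (-0.0448·83.31)²) = √(6.960542 + 13.929974) = 4.5706 km
S6: √((-0.0666·111.32)² + (0.1161·83.31)²) = √(54.966091 + 93.553213) = 12.1868 km
S7: √((-0.0738·111.32)² + (-0.0065·83.31)²) = √(67.493060 + 0.293238) = 8.2332 km
S8: √((0.0770·111.32)² + (-0.0320·83.31)²) = √(73.473012 + 7.107129) = 8.9766 km
S9: √((-0.0206·111.32)² + (-0.0480·83.31)²) = √(5.258730 + 15.991041) = 4.6097 km
Threshold 3.3 km: none within range.

none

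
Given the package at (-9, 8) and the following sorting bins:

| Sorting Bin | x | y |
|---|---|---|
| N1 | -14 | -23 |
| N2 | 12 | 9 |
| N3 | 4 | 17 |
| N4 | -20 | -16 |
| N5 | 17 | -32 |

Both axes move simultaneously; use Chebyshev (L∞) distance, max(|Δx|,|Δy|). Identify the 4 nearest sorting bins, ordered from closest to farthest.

Distances from (-9, 8):
N1: max(|-5|, |-31|) = 31
N2: max(|21|, |1|) = 21
N3: max(|13|, |9|) = 13
N4: max(|-11|, |-24|) = 24
N5: max(|26|, |-40|) = 40
Sorted: N3 (13) < N2 (21) < N4 (24) < N1 (31) < N5 (40)

N3, N2, N4, N1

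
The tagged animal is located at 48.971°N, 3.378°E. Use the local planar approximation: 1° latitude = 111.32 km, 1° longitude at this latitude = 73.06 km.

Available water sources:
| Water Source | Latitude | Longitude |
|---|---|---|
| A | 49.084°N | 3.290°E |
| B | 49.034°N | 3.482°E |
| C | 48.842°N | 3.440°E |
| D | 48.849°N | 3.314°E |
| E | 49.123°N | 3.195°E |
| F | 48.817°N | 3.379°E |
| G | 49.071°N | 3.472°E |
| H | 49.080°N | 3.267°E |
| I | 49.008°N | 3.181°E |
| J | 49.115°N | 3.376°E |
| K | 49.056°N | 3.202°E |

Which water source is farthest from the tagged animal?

Distances from 48.971°N, 3.378°E:
A: √((0.113·111.32)² + (-0.088·73.06)²) = √(158.23527 + 41.33564) = 14.127 km
B: √((0.063·111.32)² + (0.104·73.06)²) = √(49.18441 + 57.73325) = 10.340 km
C: √((-0.129·111.32)² + (0.062·73.06)²) = √(206.21764 + 20.51836) = 15.058 km
D: √((-0.122·111.32)² + (-0.064·73.06)²) = √(184.44465 + 21.86348) = 14.363 km
E: √((0.152·111.32)² + (-0.183·73.06)²) = √(286.30806 + 178.75637) = 21.565 km
F: √((-0.154·111.32)² + (0.001·73.06)²) = √(293.89205 + 0.00534) = 17.143 km
G: √((0.100·111.32)² + (0.094·73.06)²) = √(123.92142 + 47.16448) = 13.080 km
H: √((0.109·111.32)² + (-0.111·73.06)²) = √(147.23104 + 65.76659) = 14.594 km
I: √((0.037·111.32)² + (-0.197·73.06)²) = √(16.96484 + 207.15327) = 14.971 km
J: √((0.144·111.32)² + (-0.002·73.06)²) = √(256.96346 + 0.02135) = 16.031 km
K: √((0.085·111.32)² + (-0.176·73.06)²) = √(89.53323 + 165.34257) = 15.965 km
Maximum: E at 21.565 km.

E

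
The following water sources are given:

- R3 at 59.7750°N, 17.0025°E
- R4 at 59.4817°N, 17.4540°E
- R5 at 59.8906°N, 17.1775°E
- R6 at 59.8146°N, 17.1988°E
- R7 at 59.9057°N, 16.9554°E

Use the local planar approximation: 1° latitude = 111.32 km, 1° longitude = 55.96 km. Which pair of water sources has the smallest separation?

R5 and R6

Pairwise distances:
R3–R4: 41.2844 km
R3–R5: 16.1711 km
R3–R6: 11.8365 km
R3–R7: 14.7863 km
R4–R5: 48.0767 km
R4–R6: 39.7149 km
R4–R7: 54.8298 km
R5–R6: 8.5439 km
R5–R7: 12.5419 km
R6–R7: 16.9814 km
Closest pair: R5–R6 at 8.5439 km.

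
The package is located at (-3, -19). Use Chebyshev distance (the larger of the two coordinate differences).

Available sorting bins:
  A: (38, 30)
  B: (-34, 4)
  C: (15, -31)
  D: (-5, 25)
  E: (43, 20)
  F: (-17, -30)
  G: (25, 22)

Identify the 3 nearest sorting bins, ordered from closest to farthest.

Distances from (-3, -19):
A: 49
B: 31
C: 18
D: 44
E: 46
F: 14
G: 41
Sorted: F (14) < C (18) < B (31) < G (41) < D (44) < …

F, C, B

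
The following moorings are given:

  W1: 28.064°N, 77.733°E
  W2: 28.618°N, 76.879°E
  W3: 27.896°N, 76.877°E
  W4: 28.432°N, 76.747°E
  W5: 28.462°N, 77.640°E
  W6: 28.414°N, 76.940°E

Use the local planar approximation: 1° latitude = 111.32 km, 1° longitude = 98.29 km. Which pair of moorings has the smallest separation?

Pairwise distances:
W4–W6: 19.076 km
W2–W6: 23.487 km
W2–W4: 24.435 km
W1–W5: 45.239 km
W3–W6: 57.995 km
W3–W4: 61.020 km
W5–W6: 69.010 km
W2–W5: 76.788 km
W2–W3: 80.373 km
W1–W3: 86.190 km
W1–W6: 87.140 km
W4–W5: 87.836 km
W3–W5: 97.950 km
W1–W2: 104.160 km
W1–W4: 105.216 km
Closest pair: W4–W6 at 19.076 km.

W4 and W6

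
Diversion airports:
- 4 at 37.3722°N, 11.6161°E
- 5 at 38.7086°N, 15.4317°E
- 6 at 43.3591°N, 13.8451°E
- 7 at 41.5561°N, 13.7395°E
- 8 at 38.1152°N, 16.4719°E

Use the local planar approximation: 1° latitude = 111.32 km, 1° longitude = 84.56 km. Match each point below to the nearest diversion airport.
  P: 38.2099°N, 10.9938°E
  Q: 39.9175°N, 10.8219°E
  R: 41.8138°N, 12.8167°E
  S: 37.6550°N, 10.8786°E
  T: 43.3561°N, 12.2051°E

P at 38.2099°N, 10.9938°E:
  4: 107.0753 km
  5: 379.3529 km
  6: 621.8525 km
  7: 438.9321 km
  8: 463.3481 km
  → nearest: 4 (107.0753 km)
Q at 39.9175°N, 10.8219°E:
  4: 291.1929 km
  5: 412.3810 km
  6: 460.5788 km
  7: 306.8224 km
  8: 518.1811 km
  → nearest: 4 (291.1929 km)
R at 41.8138°N, 12.8167°E:
  4: 504.7541 km
  5: 410.3466 km
  6: 192.7541 km
  7: 83.1381 km
  8: 514.8328 km
  → nearest: 7 (83.1381 km)
S at 37.6550°N, 10.8786°E:
  4: 69.8585 km
  5: 402.4786 km
  6: 682.7331 km
  7: 497.1066 km
  8: 475.7358 km
  → nearest: 4 (69.8585 km)
T at 43.3561°N, 12.2051°E:
  4: 667.9871 km
  5: 584.8961 km
  6: 138.6788 km
  7: 238.7160 km
  8: 685.9683 km
  → nearest: 6 (138.6788 km)

P→4; Q→4; R→7; S→4; T→6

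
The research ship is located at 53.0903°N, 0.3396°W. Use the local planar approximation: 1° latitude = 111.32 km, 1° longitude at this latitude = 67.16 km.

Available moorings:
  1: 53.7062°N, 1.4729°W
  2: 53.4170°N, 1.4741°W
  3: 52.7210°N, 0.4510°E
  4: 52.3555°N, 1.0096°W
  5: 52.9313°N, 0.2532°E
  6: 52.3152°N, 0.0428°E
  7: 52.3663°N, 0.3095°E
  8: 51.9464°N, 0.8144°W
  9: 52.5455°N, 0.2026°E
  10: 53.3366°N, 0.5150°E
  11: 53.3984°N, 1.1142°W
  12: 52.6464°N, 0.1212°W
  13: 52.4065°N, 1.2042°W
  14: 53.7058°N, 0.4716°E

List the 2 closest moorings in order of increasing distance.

5, 12

Distances from 53.0903°N, 0.3396°W:
1: √((0.6159·111.32)² + (-1.1333·67.16)²) = √(4700.746199 + 5793.101696) = 102.4395 km
2: √((0.3267·111.32)² + (-1.1345·67.16)²) = √(1322.649172 + 5805.376297) = 84.4276 km
3: √((-0.3693·111.32)² + (0.7906·67.16)²) = √(1690.071237 + 2819.259126) = 67.1515 km
4: √((-0.7348·111.32)² + (-0.6700·67.16)²) = √(6690.902334 + 2024.748008) = 93.3576 km
5: √((-0.1590·111.32)² + (0.5928·67.16)²) = √(313.285752 + 1585.031016) = 43.5697 km
6: √((-0.7751·111.32)² + (0.3824·67.16)²) = √(7444.951435 + 659.564302) = 90.0251 km
7: √((-0.7240·111.32)² + (0.6491·67.16)²) = √(6495.663635 + 1900.398125) = 91.6300 km
8: √((-1.1439·111.32)² + (-0.4748·67.16)²) = √(16215.207678 + 1016.816993) = 131.2708 km
9: √((-0.5448·111.32)² + (0.5422·67.16)²) = √(3678.075105 + 1325.990466) = 70.7394 km
10: √((0.2463·111.32)² + (0.8546·67.16)²) = √(751.753085 + 3294.178678) = 63.6076 km
11: √((0.3081·111.32)² + (-0.7746·67.16)²) = √(1176.331677 + 2706.302634) = 62.3108 km
12: √((-0.4439·111.32)² + (0.2184·67.16)²) = √(2441.837086 + 215.142714) = 51.5459 km
13: √((-0.6838·111.32)² + (-0.8646·67.16)²) = √(5794.348180 + 3371.722603) = 95.7396 km
14: √((0.6155·111.32)² + (0.8112·67.16)²) = √(4694.642325 + 2968.091320) = 87.5370 km
Sorted: 5 (43.5697 km) < 12 (51.5459 km) < 11 (62.3108 km) < 10 (63.6076 km) < …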